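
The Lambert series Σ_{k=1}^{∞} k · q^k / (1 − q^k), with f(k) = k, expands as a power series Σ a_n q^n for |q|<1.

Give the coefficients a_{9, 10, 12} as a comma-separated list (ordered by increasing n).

d|9:{9,3,1}  Σf=9+3+1=13
n=10: 1·10 2·5 5·2 10·1  f→[1+2+5+10]=18
d|12:{12,6,4,3,2,1}  Σf=12+6+4+3+2+1=28

13, 18, 28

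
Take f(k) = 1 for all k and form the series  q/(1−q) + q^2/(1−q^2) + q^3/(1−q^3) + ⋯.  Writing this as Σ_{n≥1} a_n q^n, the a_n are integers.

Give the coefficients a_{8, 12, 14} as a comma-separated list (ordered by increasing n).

4, 6, 4

[q^8] f(8)=1,f(4)=1,f(2)=1,f(1)=1 ⇒ 4
n=12: 1·12 2·6 3·4 4·3 6·2 12·1  f→[1+1+1+1+1+1]=6
n=14: 1·14 2·7 7·2 14·1  f→[1+1+1+1]=4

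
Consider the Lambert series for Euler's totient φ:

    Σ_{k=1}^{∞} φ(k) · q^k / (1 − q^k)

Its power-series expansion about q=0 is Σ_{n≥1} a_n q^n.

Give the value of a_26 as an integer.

n=26: 1·26 2·13 13·2 26·1  φ→[1+1+12+12]=26

a_26 = 26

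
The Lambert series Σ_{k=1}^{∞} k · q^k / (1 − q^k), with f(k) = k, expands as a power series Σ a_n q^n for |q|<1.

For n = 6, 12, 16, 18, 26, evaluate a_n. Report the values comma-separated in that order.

n=6: 6·1 3·2 2·3 1·6  f→[6+3+2+1]=12
n=12: 12·1 6·2 4·3 3·4 2·6 1·12  f→[12+6+4+3+2+1]=28
n=16: 16·1 8·2 4·4 2·8 1·16  f→[16+8+4+2+1]=31
q^18  k|18↦f(k): 18:18 9:9 6:6 3:3 2:2 1:1  a_18=39
n=26: 1·26 2·13 13·2 26·1  f→[1+2+13+26]=42

12, 28, 31, 39, 42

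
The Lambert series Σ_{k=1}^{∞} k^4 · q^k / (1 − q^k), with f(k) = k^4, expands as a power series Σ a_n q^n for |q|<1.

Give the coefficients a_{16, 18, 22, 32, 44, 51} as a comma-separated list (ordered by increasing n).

n=16: 1·16 2·8 4·4 8·2 16·1  f→[1+16+256+4096+65536]=69905
n=18: 1·18 2·9 3·6 6·3 9·2 18·1  f→[1+16+81+1296+6561+104976]=112931
n=22: 22·1 11·2 2·11 1·22  f→[234256+14641+16+1]=248914
n=32: 1·32 2·16 4·8 8·4 16·2 32·1  f→[1+16+256+4096+65536+1048576]=1118481
d|44:{1,2,4,11,22,44}  Σf=1+16+256+14641+234256+3748096=3997266
[q^51] f(51)=6765201,f(17)=83521,f(3)=81,f(1)=1 ⇒ 6848804

69905, 112931, 248914, 1118481, 3997266, 6848804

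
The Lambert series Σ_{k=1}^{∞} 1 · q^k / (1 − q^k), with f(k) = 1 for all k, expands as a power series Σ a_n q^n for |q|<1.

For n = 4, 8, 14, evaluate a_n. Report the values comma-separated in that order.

3, 4, 4

n=4: 4·1 2·2 1·4  f→[1+1+1]=3
[q^8] f(1)=1,f(2)=1,f(4)=1,f(8)=1 ⇒ 4
d|14:{14,7,2,1}  Σf=1+1+1+1=4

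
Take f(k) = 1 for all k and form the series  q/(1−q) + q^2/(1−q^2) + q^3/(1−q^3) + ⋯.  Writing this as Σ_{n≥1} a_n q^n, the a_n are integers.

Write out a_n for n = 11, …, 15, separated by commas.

2, 6, 2, 4, 4

q^11  k|11↦f(k): 11:1 1:1  a_11=2
n=12: 1·12 2·6 3·4 4·3 6·2 12·1  f→[1+1+1+1+1+1]=6
q^13  k|13↦f(k): 1:1 13:1  a_13=2
q^14  k|14↦f(k): 1:1 2:1 7:1 14:1  a_14=4
d|15:{1,3,5,15}  Σf=1+1+1+1=4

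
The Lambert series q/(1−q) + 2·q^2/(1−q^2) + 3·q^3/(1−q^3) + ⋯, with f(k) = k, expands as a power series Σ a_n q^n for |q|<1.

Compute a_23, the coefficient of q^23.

[q^23] f(23)=23,f(1)=1 ⇒ 24

a_23 = 24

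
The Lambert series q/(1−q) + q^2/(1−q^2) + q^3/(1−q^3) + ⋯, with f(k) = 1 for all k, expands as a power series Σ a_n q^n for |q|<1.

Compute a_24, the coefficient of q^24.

[q^24] f(1)=1,f(2)=1,f(3)=1,f(4)=1,f(6)=1,f(8)=1,f(12)=1,f(24)=1 ⇒ 8

a_24 = 8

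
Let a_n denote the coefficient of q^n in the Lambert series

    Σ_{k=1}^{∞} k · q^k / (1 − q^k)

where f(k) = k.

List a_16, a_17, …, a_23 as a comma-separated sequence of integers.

[q^16] f(16)=16,f(8)=8,f(4)=4,f(2)=2,f(1)=1 ⇒ 31
[q^17] f(17)=17,f(1)=1 ⇒ 18
d|18:{18,9,6,3,2,1}  Σf=18+9+6+3+2+1=39
q^19  k|19↦f(k): 19:19 1:1  a_19=20
[q^20] f(20)=20,f(10)=10,f(5)=5,f(4)=4,f(2)=2,f(1)=1 ⇒ 42
[q^21] f(21)=21,f(7)=7,f(3)=3,f(1)=1 ⇒ 32
n=22: 22·1 11·2 2·11 1·22  f→[22+11+2+1]=36
n=23: 1·23 23·1  f→[1+23]=24

31, 18, 39, 20, 42, 32, 36, 24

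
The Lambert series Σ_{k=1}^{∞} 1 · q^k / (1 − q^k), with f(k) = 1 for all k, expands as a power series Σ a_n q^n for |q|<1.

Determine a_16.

a_16 = 5

n=16: 16·1 8·2 4·4 2·8 1·16  f→[1+1+1+1+1]=5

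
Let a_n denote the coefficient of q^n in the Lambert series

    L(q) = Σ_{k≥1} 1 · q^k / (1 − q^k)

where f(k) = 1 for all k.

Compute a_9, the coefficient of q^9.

a_9 = 3

[q^9] f(1)=1,f(3)=1,f(9)=1 ⇒ 3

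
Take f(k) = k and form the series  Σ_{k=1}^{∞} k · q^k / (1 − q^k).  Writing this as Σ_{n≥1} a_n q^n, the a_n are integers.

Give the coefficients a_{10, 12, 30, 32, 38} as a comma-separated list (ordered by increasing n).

n=10: 1·10 2·5 5·2 10·1  f→[1+2+5+10]=18
n=12: 1·12 2·6 3·4 4·3 6·2 12·1  f→[1+2+3+4+6+12]=28
n=30: 30·1 15·2 10·3 6·5 5·6 3·10 2·15 1·30  f→[30+15+10+6+5+3+2+1]=72
n=32: 1·32 2·16 4·8 8·4 16·2 32·1  f→[1+2+4+8+16+32]=63
n=38: 38·1 19·2 2·19 1·38  f→[38+19+2+1]=60

18, 28, 72, 63, 60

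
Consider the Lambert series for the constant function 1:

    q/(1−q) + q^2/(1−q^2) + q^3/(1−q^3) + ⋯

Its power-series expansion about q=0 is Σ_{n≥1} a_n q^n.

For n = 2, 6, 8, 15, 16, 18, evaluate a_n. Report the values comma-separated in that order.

2, 4, 4, 4, 5, 6

d|2:{1,2}  Σf=1+1=2
d|6:{1,2,3,6}  Σf=1+1+1+1=4
d|8:{1,2,4,8}  Σf=1+1+1+1=4
n=15: 1·15 3·5 5·3 15·1  f→[1+1+1+1]=4
[q^16] f(16)=1,f(8)=1,f(4)=1,f(2)=1,f(1)=1 ⇒ 5
n=18: 1·18 2·9 3·6 6·3 9·2 18·1  f→[1+1+1+1+1+1]=6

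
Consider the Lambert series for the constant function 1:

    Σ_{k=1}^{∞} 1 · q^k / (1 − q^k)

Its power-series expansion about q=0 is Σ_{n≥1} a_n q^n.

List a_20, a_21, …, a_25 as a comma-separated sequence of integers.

[q^20] f(1)=1,f(2)=1,f(4)=1,f(5)=1,f(10)=1,f(20)=1 ⇒ 6
d|21:{21,7,3,1}  Σf=1+1+1+1=4
n=22: 22·1 11·2 2·11 1·22  f→[1+1+1+1]=4
q^23  k|23↦f(k): 23:1 1:1  a_23=2
d|24:{24,12,8,6,4,3,2,1}  Σf=1+1+1+1+1+1+1+1=8
d|25:{25,5,1}  Σf=1+1+1=3

6, 4, 4, 2, 8, 3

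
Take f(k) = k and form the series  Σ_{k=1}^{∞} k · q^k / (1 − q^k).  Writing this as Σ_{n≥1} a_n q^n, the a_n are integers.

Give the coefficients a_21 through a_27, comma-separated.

d|21:{21,7,3,1}  Σf=21+7+3+1=32
n=22: 22·1 11·2 2·11 1·22  f→[22+11+2+1]=36
[q^23] f(23)=23,f(1)=1 ⇒ 24
n=24: 1·24 2·12 3·8 4·6 6·4 8·3 12·2 24·1  f→[1+2+3+4+6+8+12+24]=60
n=25: 1·25 5·5 25·1  f→[1+5+25]=31
d|26:{1,2,13,26}  Σf=1+2+13+26=42
q^27  k|27↦f(k): 1:1 3:3 9:9 27:27  a_27=40

32, 36, 24, 60, 31, 42, 40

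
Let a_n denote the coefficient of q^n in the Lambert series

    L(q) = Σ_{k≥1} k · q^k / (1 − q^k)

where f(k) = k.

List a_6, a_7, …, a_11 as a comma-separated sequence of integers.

12, 8, 15, 13, 18, 12

q^6  k|6↦f(k): 6:6 3:3 2:2 1:1  a_6=12
n=7: 7·1 1·7  f→[7+1]=8
n=8: 8·1 4·2 2·4 1·8  f→[8+4+2+1]=15
n=9: 1·9 3·3 9·1  f→[1+3+9]=13
d|10:{10,5,2,1}  Σf=10+5+2+1=18
d|11:{1,11}  Σf=1+11=12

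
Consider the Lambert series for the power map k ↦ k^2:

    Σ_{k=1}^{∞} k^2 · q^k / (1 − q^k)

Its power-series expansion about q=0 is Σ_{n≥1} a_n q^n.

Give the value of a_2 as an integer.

d|2:{2,1}  Σf=4+1=5

a_2 = 5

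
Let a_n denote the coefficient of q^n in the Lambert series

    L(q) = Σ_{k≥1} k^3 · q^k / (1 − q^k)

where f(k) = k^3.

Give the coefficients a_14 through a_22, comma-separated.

3096, 3528, 4681, 4914, 6813, 6860, 9198, 9632, 11988

n=14: 1·14 2·7 7·2 14·1  f→[1+8+343+2744]=3096
q^15  k|15↦f(k): 15:3375 5:125 3:27 1:1  a_15=3528
q^16  k|16↦f(k): 1:1 2:8 4:64 8:512 16:4096  a_16=4681
[q^17] f(1)=1,f(17)=4913 ⇒ 4914
[q^18] f(18)=5832,f(9)=729,f(6)=216,f(3)=27,f(2)=8,f(1)=1 ⇒ 6813
q^19  k|19↦f(k): 19:6859 1:1  a_19=6860
[q^20] f(1)=1,f(2)=8,f(4)=64,f(5)=125,f(10)=1000,f(20)=8000 ⇒ 9198
[q^21] f(21)=9261,f(7)=343,f(3)=27,f(1)=1 ⇒ 9632
d|22:{22,11,2,1}  Σf=10648+1331+8+1=11988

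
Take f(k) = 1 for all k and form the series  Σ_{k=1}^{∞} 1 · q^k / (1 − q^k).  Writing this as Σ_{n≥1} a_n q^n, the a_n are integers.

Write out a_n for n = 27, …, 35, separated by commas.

4, 6, 2, 8, 2, 6, 4, 4, 4

n=27: 27·1 9·3 3·9 1·27  f→[1+1+1+1]=4
[q^28] f(28)=1,f(14)=1,f(7)=1,f(4)=1,f(2)=1,f(1)=1 ⇒ 6
d|29:{1,29}  Σf=1+1=2
[q^30] f(1)=1,f(2)=1,f(3)=1,f(5)=1,f(6)=1,f(10)=1,f(15)=1,f(30)=1 ⇒ 8
d|31:{31,1}  Σf=1+1=2
n=32: 1·32 2·16 4·8 8·4 16·2 32·1  f→[1+1+1+1+1+1]=6
n=33: 1·33 3·11 11·3 33·1  f→[1+1+1+1]=4
d|34:{1,2,17,34}  Σf=1+1+1+1=4
n=35: 35·1 7·5 5·7 1·35  f→[1+1+1+1]=4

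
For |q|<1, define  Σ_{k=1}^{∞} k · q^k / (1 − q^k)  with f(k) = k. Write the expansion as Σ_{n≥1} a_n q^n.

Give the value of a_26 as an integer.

d|26:{1,2,13,26}  Σf=1+2+13+26=42

a_26 = 42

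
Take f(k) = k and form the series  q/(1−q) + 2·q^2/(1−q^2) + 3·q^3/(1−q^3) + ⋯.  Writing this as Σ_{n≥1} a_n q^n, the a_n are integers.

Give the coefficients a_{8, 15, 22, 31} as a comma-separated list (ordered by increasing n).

[q^8] f(8)=8,f(4)=4,f(2)=2,f(1)=1 ⇒ 15
d|15:{1,3,5,15}  Σf=1+3+5+15=24
n=22: 22·1 11·2 2·11 1·22  f→[22+11+2+1]=36
d|31:{1,31}  Σf=1+31=32

15, 24, 36, 32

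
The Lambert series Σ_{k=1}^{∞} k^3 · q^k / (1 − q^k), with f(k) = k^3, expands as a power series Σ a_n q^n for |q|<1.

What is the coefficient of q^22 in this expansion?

d|22:{22,11,2,1}  Σf=10648+1331+8+1=11988

a_22 = 11988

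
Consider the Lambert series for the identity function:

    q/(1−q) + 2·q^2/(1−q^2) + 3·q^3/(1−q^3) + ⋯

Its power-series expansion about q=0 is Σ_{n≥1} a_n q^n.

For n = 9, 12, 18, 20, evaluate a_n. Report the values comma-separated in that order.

13, 28, 39, 42

[q^9] f(1)=1,f(3)=3,f(9)=9 ⇒ 13
d|12:{1,2,3,4,6,12}  Σf=1+2+3+4+6+12=28
[q^18] f(1)=1,f(2)=2,f(3)=3,f(6)=6,f(9)=9,f(18)=18 ⇒ 39
n=20: 1·20 2·10 4·5 5·4 10·2 20·1  f→[1+2+4+5+10+20]=42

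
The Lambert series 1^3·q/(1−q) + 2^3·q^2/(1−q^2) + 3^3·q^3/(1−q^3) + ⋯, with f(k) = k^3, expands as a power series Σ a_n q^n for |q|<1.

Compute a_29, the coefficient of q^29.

a_29 = 24390

d|29:{29,1}  Σf=24389+1=24390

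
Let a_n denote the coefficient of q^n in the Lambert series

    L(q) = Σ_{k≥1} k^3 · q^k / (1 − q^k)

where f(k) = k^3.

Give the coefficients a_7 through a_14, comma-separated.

344, 585, 757, 1134, 1332, 2044, 2198, 3096

q^7  k|7↦f(k): 7:343 1:1  a_7=344
[q^8] f(8)=512,f(4)=64,f(2)=8,f(1)=1 ⇒ 585
q^9  k|9↦f(k): 1:1 3:27 9:729  a_9=757
d|10:{10,5,2,1}  Σf=1000+125+8+1=1134
d|11:{11,1}  Σf=1331+1=1332
d|12:{12,6,4,3,2,1}  Σf=1728+216+64+27+8+1=2044
[q^13] f(1)=1,f(13)=2197 ⇒ 2198
n=14: 14·1 7·2 2·7 1·14  f→[2744+343+8+1]=3096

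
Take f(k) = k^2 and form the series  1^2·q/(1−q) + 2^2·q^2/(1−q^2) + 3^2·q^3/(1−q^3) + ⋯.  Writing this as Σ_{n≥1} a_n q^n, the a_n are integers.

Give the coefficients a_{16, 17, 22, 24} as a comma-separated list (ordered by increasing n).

341, 290, 610, 850

n=16: 1·16 2·8 4·4 8·2 16·1  f→[1+4+16+64+256]=341
q^17  k|17↦f(k): 1:1 17:289  a_17=290
[q^22] f(22)=484,f(11)=121,f(2)=4,f(1)=1 ⇒ 610
n=24: 24·1 12·2 8·3 6·4 4·6 3·8 2·12 1·24  f→[576+144+64+36+16+9+4+1]=850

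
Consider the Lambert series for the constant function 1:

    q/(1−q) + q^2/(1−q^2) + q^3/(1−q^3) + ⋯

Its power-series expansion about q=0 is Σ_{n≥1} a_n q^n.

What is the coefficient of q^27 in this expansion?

a_27 = 4

n=27: 27·1 9·3 3·9 1·27  f→[1+1+1+1]=4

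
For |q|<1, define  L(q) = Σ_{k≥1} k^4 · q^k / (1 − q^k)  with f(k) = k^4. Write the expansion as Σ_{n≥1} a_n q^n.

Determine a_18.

a_18 = 112931

n=18: 1·18 2·9 3·6 6·3 9·2 18·1  f→[1+16+81+1296+6561+104976]=112931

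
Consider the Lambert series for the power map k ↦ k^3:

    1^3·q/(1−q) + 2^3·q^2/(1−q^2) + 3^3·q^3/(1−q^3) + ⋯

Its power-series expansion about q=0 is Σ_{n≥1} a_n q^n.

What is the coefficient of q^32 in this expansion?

a_32 = 37449

n=32: 1·32 2·16 4·8 8·4 16·2 32·1  f→[1+8+64+512+4096+32768]=37449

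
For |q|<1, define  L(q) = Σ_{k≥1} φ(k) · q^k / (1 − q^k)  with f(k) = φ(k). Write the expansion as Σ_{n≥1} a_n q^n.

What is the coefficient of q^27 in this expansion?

[q^27] φ(1)=1,φ(3)=2,φ(9)=6,φ(27)=18 ⇒ 27

a_27 = 27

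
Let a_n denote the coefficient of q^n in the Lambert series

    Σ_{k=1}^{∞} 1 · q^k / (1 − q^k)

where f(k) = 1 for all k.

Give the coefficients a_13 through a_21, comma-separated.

2, 4, 4, 5, 2, 6, 2, 6, 4

n=13: 13·1 1·13  f→[1+1]=2
q^14  k|14↦f(k): 14:1 7:1 2:1 1:1  a_14=4
d|15:{1,3,5,15}  Σf=1+1+1+1=4
[q^16] f(16)=1,f(8)=1,f(4)=1,f(2)=1,f(1)=1 ⇒ 5
q^17  k|17↦f(k): 17:1 1:1  a_17=2
q^18  k|18↦f(k): 18:1 9:1 6:1 3:1 2:1 1:1  a_18=6
n=19: 19·1 1·19  f→[1+1]=2
d|20:{20,10,5,4,2,1}  Σf=1+1+1+1+1+1=6
q^21  k|21↦f(k): 1:1 3:1 7:1 21:1  a_21=4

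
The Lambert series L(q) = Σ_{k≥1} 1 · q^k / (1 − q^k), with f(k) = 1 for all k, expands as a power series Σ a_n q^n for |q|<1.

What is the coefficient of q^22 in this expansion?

a_22 = 4

q^22  k|22↦f(k): 1:1 2:1 11:1 22:1  a_22=4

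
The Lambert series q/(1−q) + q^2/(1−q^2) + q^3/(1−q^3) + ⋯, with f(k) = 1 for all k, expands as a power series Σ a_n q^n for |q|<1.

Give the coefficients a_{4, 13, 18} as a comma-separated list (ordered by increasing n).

3, 2, 6

d|4:{4,2,1}  Σf=1+1+1=3
[q^13] f(13)=1,f(1)=1 ⇒ 2
d|18:{18,9,6,3,2,1}  Σf=1+1+1+1+1+1=6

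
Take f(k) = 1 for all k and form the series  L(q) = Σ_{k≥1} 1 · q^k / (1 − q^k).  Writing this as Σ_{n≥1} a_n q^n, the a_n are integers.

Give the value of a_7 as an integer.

a_7 = 2

q^7  k|7↦f(k): 1:1 7:1  a_7=2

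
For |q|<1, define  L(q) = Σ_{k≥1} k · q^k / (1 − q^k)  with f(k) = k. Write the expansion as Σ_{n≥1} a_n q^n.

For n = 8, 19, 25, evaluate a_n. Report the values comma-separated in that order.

15, 20, 31

q^8  k|8↦f(k): 1:1 2:2 4:4 8:8  a_8=15
n=19: 1·19 19·1  f→[1+19]=20
n=25: 25·1 5·5 1·25  f→[25+5+1]=31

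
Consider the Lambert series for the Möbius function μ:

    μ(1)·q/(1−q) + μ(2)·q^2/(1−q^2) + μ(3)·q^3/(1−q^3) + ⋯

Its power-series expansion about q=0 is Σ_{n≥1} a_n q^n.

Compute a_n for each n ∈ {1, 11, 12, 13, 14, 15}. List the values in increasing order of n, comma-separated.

1, 0, 0, 0, 0, 0

n=1: 1·1  μ→[1]=1
d|11:{11,1}  Σμ=(-1)+1=0
n=12: 1·12 2·6 3·4 4·3 6·2 12·1  μ→[1+(-1)+(-1)+0+1+0]=0
[q^13] μ(1)=1,μ(13)=-1 ⇒ 0
d|14:{1,2,7,14}  Σμ=1+(-1)+(-1)+1=0
d|15:{15,5,3,1}  Σμ=1+(-1)+(-1)+1=0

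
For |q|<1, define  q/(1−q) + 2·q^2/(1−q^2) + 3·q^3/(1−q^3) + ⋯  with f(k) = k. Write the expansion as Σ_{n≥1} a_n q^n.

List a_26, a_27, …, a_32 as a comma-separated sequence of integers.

d|26:{1,2,13,26}  Σf=1+2+13+26=42
q^27  k|27↦f(k): 27:27 9:9 3:3 1:1  a_27=40
n=28: 1·28 2·14 4·7 7·4 14·2 28·1  f→[1+2+4+7+14+28]=56
d|29:{1,29}  Σf=1+29=30
n=30: 30·1 15·2 10·3 6·5 5·6 3·10 2·15 1·30  f→[30+15+10+6+5+3+2+1]=72
d|31:{1,31}  Σf=1+31=32
d|32:{1,2,4,8,16,32}  Σf=1+2+4+8+16+32=63

42, 40, 56, 30, 72, 32, 63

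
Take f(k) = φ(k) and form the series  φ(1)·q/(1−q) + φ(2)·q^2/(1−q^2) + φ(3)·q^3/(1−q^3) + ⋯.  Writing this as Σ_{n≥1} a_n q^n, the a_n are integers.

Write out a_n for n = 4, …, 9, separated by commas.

[q^4] φ(4)=2,φ(2)=1,φ(1)=1 ⇒ 4
d|5:{5,1}  Σφ=4+1=5
[q^6] φ(6)=2,φ(3)=2,φ(2)=1,φ(1)=1 ⇒ 6
q^7  k|7↦φ(k): 7:6 1:1  a_7=7
n=8: 8·1 4·2 2·4 1·8  φ→[4+2+1+1]=8
d|9:{1,3,9}  Σφ=1+2+6=9

4, 5, 6, 7, 8, 9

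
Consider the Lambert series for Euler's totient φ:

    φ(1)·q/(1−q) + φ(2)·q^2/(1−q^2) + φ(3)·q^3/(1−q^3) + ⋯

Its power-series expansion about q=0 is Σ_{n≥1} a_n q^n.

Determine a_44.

q^44  k|44↦φ(k): 44:20 22:10 11:10 4:2 2:1 1:1  a_44=44

a_44 = 44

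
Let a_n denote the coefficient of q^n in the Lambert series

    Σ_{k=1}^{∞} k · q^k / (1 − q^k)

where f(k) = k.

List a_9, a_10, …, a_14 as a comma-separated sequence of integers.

13, 18, 12, 28, 14, 24

q^9  k|9↦f(k): 1:1 3:3 9:9  a_9=13
d|10:{10,5,2,1}  Σf=10+5+2+1=18
[q^11] f(1)=1,f(11)=11 ⇒ 12
n=12: 1·12 2·6 3·4 4·3 6·2 12·1  f→[1+2+3+4+6+12]=28
d|13:{1,13}  Σf=1+13=14
n=14: 14·1 7·2 2·7 1·14  f→[14+7+2+1]=24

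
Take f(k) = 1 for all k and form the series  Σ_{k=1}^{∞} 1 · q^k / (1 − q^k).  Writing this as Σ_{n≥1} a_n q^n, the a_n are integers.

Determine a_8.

a_8 = 4

d|8:{1,2,4,8}  Σf=1+1+1+1=4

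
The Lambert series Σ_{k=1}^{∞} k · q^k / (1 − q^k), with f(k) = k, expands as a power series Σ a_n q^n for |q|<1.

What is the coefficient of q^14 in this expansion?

a_14 = 24

d|14:{14,7,2,1}  Σf=14+7+2+1=24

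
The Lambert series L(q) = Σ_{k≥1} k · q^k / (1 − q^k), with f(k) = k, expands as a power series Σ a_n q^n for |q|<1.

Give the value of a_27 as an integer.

a_27 = 40

[q^27] f(27)=27,f(9)=9,f(3)=3,f(1)=1 ⇒ 40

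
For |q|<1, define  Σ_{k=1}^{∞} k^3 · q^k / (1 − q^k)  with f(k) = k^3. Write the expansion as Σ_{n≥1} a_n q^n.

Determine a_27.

[q^27] f(1)=1,f(3)=27,f(9)=729,f(27)=19683 ⇒ 20440

a_27 = 20440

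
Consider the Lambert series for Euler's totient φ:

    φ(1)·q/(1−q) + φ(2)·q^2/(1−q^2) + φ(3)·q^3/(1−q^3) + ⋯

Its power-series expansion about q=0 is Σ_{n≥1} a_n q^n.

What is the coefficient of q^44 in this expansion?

d|44:{1,2,4,11,22,44}  Σφ=1+1+2+10+10+20=44

a_44 = 44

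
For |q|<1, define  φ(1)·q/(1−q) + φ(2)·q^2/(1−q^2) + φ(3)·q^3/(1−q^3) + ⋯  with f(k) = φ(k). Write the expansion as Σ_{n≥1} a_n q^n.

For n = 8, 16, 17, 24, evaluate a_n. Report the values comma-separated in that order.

q^8  k|8↦φ(k): 8:4 4:2 2:1 1:1  a_8=8
[q^16] φ(1)=1,φ(2)=1,φ(4)=2,φ(8)=4,φ(16)=8 ⇒ 16
[q^17] φ(17)=16,φ(1)=1 ⇒ 17
n=24: 1·24 2·12 3·8 4·6 6·4 8·3 12·2 24·1  φ→[1+1+2+2+2+4+4+8]=24

8, 16, 17, 24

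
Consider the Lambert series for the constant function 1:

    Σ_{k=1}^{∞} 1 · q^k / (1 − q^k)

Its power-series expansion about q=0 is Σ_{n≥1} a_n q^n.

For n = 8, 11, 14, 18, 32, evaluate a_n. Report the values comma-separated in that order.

4, 2, 4, 6, 6

n=8: 1·8 2·4 4·2 8·1  f→[1+1+1+1]=4
q^11  k|11↦f(k): 1:1 11:1  a_11=2
q^14  k|14↦f(k): 14:1 7:1 2:1 1:1  a_14=4
n=18: 18·1 9·2 6·3 3·6 2·9 1·18  f→[1+1+1+1+1+1]=6
[q^32] f(1)=1,f(2)=1,f(4)=1,f(8)=1,f(16)=1,f(32)=1 ⇒ 6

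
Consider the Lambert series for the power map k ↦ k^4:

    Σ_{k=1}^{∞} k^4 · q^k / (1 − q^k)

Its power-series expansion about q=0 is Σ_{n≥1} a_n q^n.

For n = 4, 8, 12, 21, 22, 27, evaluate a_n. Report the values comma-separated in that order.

q^4  k|4↦f(k): 4:256 2:16 1:1  a_4=273
[q^8] f(8)=4096,f(4)=256,f(2)=16,f(1)=1 ⇒ 4369
[q^12] f(12)=20736,f(6)=1296,f(4)=256,f(3)=81,f(2)=16,f(1)=1 ⇒ 22386
q^21  k|21↦f(k): 1:1 3:81 7:2401 21:194481  a_21=196964
d|22:{1,2,11,22}  Σf=1+16+14641+234256=248914
q^27  k|27↦f(k): 1:1 3:81 9:6561 27:531441  a_27=538084

273, 4369, 22386, 196964, 248914, 538084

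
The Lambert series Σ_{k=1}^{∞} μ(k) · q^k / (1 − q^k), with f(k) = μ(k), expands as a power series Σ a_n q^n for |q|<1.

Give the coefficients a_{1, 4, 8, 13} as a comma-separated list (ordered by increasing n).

1, 0, 0, 0

n=1: 1·1  μ→[1]=1
[q^4] μ(1)=1,μ(2)=-1,μ(4)=0 ⇒ 0
d|8:{8,4,2,1}  Σμ=0+0+(-1)+1=0
q^13  k|13↦μ(k): 13:-1 1:1  a_13=0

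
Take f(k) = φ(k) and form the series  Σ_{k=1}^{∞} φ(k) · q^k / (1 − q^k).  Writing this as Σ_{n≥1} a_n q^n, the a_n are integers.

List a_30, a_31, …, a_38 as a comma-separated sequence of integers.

d|30:{30,15,10,6,5,3,2,1}  Σφ=8+8+4+2+4+2+1+1=30
d|31:{31,1}  Σφ=30+1=31
q^32  k|32↦φ(k): 32:16 16:8 8:4 4:2 2:1 1:1  a_32=32
d|33:{33,11,3,1}  Σφ=20+10+2+1=33
[q^34] φ(34)=16,φ(17)=16,φ(2)=1,φ(1)=1 ⇒ 34
d|35:{35,7,5,1}  Σφ=24+6+4+1=35
q^36  k|36↦φ(k): 36:12 18:6 12:4 9:6 6:2 4:2 3:2 2:1 1:1  a_36=36
d|37:{1,37}  Σφ=1+36=37
q^38  k|38↦φ(k): 1:1 2:1 19:18 38:18  a_38=38

30, 31, 32, 33, 34, 35, 36, 37, 38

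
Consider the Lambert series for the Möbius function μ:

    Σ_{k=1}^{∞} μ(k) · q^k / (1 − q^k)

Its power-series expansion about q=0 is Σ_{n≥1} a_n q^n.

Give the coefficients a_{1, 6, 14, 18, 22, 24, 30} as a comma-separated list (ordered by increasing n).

1, 0, 0, 0, 0, 0, 0

q^1  k|1↦μ(k): 1:1  a_1=1
n=6: 1·6 2·3 3·2 6·1  μ→[1+(-1)+(-1)+1]=0
[q^14] μ(14)=1,μ(7)=-1,μ(2)=-1,μ(1)=1 ⇒ 0
q^18  k|18↦μ(k): 1:1 2:-1 3:-1 6:1 9:0 18:0  a_18=0
d|22:{22,11,2,1}  Σμ=1+(-1)+(-1)+1=0
[q^24] μ(1)=1,μ(2)=-1,μ(3)=-1,μ(4)=0,μ(6)=1,μ(8)=0,μ(12)=0,μ(24)=0 ⇒ 0
[q^30] μ(30)=-1,μ(15)=1,μ(10)=1,μ(6)=1,μ(5)=-1,μ(3)=-1,μ(2)=-1,μ(1)=1 ⇒ 0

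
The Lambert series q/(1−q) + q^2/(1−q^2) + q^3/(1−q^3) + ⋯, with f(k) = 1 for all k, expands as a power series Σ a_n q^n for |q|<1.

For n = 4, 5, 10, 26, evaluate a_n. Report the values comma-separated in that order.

q^4  k|4↦f(k): 4:1 2:1 1:1  a_4=3
q^5  k|5↦f(k): 5:1 1:1  a_5=2
n=10: 1·10 2·5 5·2 10·1  f→[1+1+1+1]=4
q^26  k|26↦f(k): 26:1 13:1 2:1 1:1  a_26=4

3, 2, 4, 4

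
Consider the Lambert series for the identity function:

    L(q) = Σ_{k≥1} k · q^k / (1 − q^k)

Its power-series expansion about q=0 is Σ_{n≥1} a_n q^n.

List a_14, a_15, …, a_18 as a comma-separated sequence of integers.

n=14: 14·1 7·2 2·7 1·14  f→[14+7+2+1]=24
d|15:{1,3,5,15}  Σf=1+3+5+15=24
n=16: 16·1 8·2 4·4 2·8 1·16  f→[16+8+4+2+1]=31
[q^17] f(17)=17,f(1)=1 ⇒ 18
q^18  k|18↦f(k): 1:1 2:2 3:3 6:6 9:9 18:18  a_18=39

24, 24, 31, 18, 39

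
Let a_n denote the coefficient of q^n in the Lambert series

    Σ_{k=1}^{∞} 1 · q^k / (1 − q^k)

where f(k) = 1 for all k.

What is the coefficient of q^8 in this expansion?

q^8  k|8↦f(k): 8:1 4:1 2:1 1:1  a_8=4

a_8 = 4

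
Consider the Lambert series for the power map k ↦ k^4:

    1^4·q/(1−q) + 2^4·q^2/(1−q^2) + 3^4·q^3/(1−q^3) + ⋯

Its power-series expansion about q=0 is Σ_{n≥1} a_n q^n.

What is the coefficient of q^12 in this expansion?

a_12 = 22386

q^12  k|12↦f(k): 12:20736 6:1296 4:256 3:81 2:16 1:1  a_12=22386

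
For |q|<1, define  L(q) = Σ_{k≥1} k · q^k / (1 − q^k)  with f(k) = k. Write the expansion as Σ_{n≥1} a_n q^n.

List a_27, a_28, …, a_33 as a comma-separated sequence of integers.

n=27: 1·27 3·9 9·3 27·1  f→[1+3+9+27]=40
d|28:{1,2,4,7,14,28}  Σf=1+2+4+7+14+28=56
n=29: 1·29 29·1  f→[1+29]=30
d|30:{30,15,10,6,5,3,2,1}  Σf=30+15+10+6+5+3+2+1=72
[q^31] f(31)=31,f(1)=1 ⇒ 32
q^32  k|32↦f(k): 1:1 2:2 4:4 8:8 16:16 32:32  a_32=63
q^33  k|33↦f(k): 1:1 3:3 11:11 33:33  a_33=48

40, 56, 30, 72, 32, 63, 48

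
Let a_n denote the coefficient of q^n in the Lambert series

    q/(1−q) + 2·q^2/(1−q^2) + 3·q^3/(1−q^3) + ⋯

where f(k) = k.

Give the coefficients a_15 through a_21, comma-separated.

24, 31, 18, 39, 20, 42, 32

n=15: 1·15 3·5 5·3 15·1  f→[1+3+5+15]=24
[q^16] f(16)=16,f(8)=8,f(4)=4,f(2)=2,f(1)=1 ⇒ 31
n=17: 1·17 17·1  f→[1+17]=18
d|18:{1,2,3,6,9,18}  Σf=1+2+3+6+9+18=39
q^19  k|19↦f(k): 1:1 19:19  a_19=20
n=20: 20·1 10·2 5·4 4·5 2·10 1·20  f→[20+10+5+4+2+1]=42
[q^21] f(1)=1,f(3)=3,f(7)=7,f(21)=21 ⇒ 32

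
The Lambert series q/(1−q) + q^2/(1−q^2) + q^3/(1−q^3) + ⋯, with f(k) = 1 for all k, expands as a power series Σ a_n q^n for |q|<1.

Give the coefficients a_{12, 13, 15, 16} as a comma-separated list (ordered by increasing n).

[q^12] f(1)=1,f(2)=1,f(3)=1,f(4)=1,f(6)=1,f(12)=1 ⇒ 6
q^13  k|13↦f(k): 13:1 1:1  a_13=2
d|15:{1,3,5,15}  Σf=1+1+1+1=4
q^16  k|16↦f(k): 1:1 2:1 4:1 8:1 16:1  a_16=5

6, 2, 4, 5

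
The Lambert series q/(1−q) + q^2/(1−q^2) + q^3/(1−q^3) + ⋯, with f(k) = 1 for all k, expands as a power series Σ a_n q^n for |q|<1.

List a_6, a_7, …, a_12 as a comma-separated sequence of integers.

4, 2, 4, 3, 4, 2, 6

[q^6] f(1)=1,f(2)=1,f(3)=1,f(6)=1 ⇒ 4
n=7: 1·7 7·1  f→[1+1]=2
[q^8] f(8)=1,f(4)=1,f(2)=1,f(1)=1 ⇒ 4
[q^9] f(1)=1,f(3)=1,f(9)=1 ⇒ 3
n=10: 1·10 2·5 5·2 10·1  f→[1+1+1+1]=4
[q^11] f(1)=1,f(11)=1 ⇒ 2
q^12  k|12↦f(k): 1:1 2:1 3:1 4:1 6:1 12:1  a_12=6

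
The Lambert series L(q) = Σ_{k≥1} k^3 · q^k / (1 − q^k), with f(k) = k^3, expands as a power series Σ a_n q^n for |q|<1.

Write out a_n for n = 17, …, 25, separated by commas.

4914, 6813, 6860, 9198, 9632, 11988, 12168, 16380, 15751

[q^17] f(17)=4913,f(1)=1 ⇒ 4914
q^18  k|18↦f(k): 18:5832 9:729 6:216 3:27 2:8 1:1  a_18=6813
q^19  k|19↦f(k): 1:1 19:6859  a_19=6860
[q^20] f(20)=8000,f(10)=1000,f(5)=125,f(4)=64,f(2)=8,f(1)=1 ⇒ 9198
[q^21] f(1)=1,f(3)=27,f(7)=343,f(21)=9261 ⇒ 9632
d|22:{1,2,11,22}  Σf=1+8+1331+10648=11988
d|23:{23,1}  Σf=12167+1=12168
d|24:{24,12,8,6,4,3,2,1}  Σf=13824+1728+512+216+64+27+8+1=16380
n=25: 25·1 5·5 1·25  f→[15625+125+1]=15751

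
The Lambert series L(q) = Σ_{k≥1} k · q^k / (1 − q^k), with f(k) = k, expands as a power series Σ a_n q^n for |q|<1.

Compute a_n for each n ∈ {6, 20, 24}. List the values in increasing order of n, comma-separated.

12, 42, 60

n=6: 1·6 2·3 3·2 6·1  f→[1+2+3+6]=12
[q^20] f(20)=20,f(10)=10,f(5)=5,f(4)=4,f(2)=2,f(1)=1 ⇒ 42
[q^24] f(24)=24,f(12)=12,f(8)=8,f(6)=6,f(4)=4,f(3)=3,f(2)=2,f(1)=1 ⇒ 60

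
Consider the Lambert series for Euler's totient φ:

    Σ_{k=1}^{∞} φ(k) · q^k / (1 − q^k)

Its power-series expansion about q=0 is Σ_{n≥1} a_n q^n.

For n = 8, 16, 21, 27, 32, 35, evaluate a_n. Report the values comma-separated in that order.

q^8  k|8↦φ(k): 1:1 2:1 4:2 8:4  a_8=8
n=16: 16·1 8·2 4·4 2·8 1·16  φ→[8+4+2+1+1]=16
[q^21] φ(21)=12,φ(7)=6,φ(3)=2,φ(1)=1 ⇒ 21
[q^27] φ(27)=18,φ(9)=6,φ(3)=2,φ(1)=1 ⇒ 27
n=32: 1·32 2·16 4·8 8·4 16·2 32·1  φ→[1+1+2+4+8+16]=32
[q^35] φ(35)=24,φ(7)=6,φ(5)=4,φ(1)=1 ⇒ 35

8, 16, 21, 27, 32, 35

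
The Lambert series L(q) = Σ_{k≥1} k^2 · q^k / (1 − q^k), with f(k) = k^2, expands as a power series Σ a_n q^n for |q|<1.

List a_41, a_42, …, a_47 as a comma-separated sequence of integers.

1682, 2500, 1850, 2562, 2366, 2650, 2210

[q^41] f(1)=1,f(41)=1681 ⇒ 1682
d|42:{42,21,14,7,6,3,2,1}  Σf=1764+441+196+49+36+9+4+1=2500
q^43  k|43↦f(k): 1:1 43:1849  a_43=1850
n=44: 44·1 22·2 11·4 4·11 2·22 1·44  f→[1936+484+121+16+4+1]=2562
q^45  k|45↦f(k): 45:2025 15:225 9:81 5:25 3:9 1:1  a_45=2366
d|46:{46,23,2,1}  Σf=2116+529+4+1=2650
d|47:{1,47}  Σf=1+2209=2210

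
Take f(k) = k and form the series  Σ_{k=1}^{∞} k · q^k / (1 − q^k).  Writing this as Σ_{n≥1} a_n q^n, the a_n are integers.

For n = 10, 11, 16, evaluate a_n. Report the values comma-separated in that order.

n=10: 1·10 2·5 5·2 10·1  f→[1+2+5+10]=18
[q^11] f(1)=1,f(11)=11 ⇒ 12
n=16: 16·1 8·2 4·4 2·8 1·16  f→[16+8+4+2+1]=31

18, 12, 31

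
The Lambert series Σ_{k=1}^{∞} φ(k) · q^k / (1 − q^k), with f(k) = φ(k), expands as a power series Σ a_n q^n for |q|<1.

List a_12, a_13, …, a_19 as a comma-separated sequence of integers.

d|12:{1,2,3,4,6,12}  Σφ=1+1+2+2+2+4=12
q^13  k|13↦φ(k): 13:12 1:1  a_13=13
d|14:{14,7,2,1}  Σφ=6+6+1+1=14
q^15  k|15↦φ(k): 15:8 5:4 3:2 1:1  a_15=15
q^16  k|16↦φ(k): 16:8 8:4 4:2 2:1 1:1  a_16=16
n=17: 17·1 1·17  φ→[16+1]=17
n=18: 1·18 2·9 3·6 6·3 9·2 18·1  φ→[1+1+2+2+6+6]=18
[q^19] φ(19)=18,φ(1)=1 ⇒ 19

12, 13, 14, 15, 16, 17, 18, 19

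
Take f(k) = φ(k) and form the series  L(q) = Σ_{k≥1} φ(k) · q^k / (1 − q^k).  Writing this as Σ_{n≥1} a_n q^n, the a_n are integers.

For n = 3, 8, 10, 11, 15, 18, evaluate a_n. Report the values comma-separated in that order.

d|3:{1,3}  Σφ=1+2=3
q^8  k|8↦φ(k): 8:4 4:2 2:1 1:1  a_8=8
[q^10] φ(10)=4,φ(5)=4,φ(2)=1,φ(1)=1 ⇒ 10
n=11: 11·1 1·11  φ→[10+1]=11
n=15: 15·1 5·3 3·5 1·15  φ→[8+4+2+1]=15
n=18: 18·1 9·2 6·3 3·6 2·9 1·18  φ→[6+6+2+2+1+1]=18

3, 8, 10, 11, 15, 18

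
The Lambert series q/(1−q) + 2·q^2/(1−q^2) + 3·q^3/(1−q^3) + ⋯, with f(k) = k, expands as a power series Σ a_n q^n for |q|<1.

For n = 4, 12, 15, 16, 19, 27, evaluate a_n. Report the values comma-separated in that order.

n=4: 4·1 2·2 1·4  f→[4+2+1]=7
[q^12] f(12)=12,f(6)=6,f(4)=4,f(3)=3,f(2)=2,f(1)=1 ⇒ 28
[q^15] f(15)=15,f(5)=5,f(3)=3,f(1)=1 ⇒ 24
[q^16] f(16)=16,f(8)=8,f(4)=4,f(2)=2,f(1)=1 ⇒ 31
[q^19] f(19)=19,f(1)=1 ⇒ 20
q^27  k|27↦f(k): 27:27 9:9 3:3 1:1  a_27=40

7, 28, 24, 31, 20, 40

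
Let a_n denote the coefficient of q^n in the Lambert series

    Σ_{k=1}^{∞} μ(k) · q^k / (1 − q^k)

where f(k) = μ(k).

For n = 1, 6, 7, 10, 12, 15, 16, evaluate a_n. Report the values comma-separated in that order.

d|1:{1}  Σμ=1=1
n=6: 6·1 3·2 2·3 1·6  μ→[1+(-1)+(-1)+1]=0
d|7:{1,7}  Σμ=1+(-1)=0
n=10: 10·1 5·2 2·5 1·10  μ→[1+(-1)+(-1)+1]=0
d|12:{1,2,3,4,6,12}  Σμ=1+(-1)+(-1)+0+1+0=0
q^15  k|15↦μ(k): 1:1 3:-1 5:-1 15:1  a_15=0
d|16:{16,8,4,2,1}  Σμ=0+0+0+(-1)+1=0

1, 0, 0, 0, 0, 0, 0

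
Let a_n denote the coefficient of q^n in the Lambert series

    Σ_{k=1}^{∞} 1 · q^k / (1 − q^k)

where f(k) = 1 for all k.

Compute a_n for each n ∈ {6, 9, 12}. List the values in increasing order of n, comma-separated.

4, 3, 6

n=6: 6·1 3·2 2·3 1·6  f→[1+1+1+1]=4
d|9:{9,3,1}  Σf=1+1+1=3
d|12:{12,6,4,3,2,1}  Σf=1+1+1+1+1+1=6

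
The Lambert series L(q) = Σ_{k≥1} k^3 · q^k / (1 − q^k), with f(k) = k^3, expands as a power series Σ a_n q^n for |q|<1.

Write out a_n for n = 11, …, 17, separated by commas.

[q^11] f(1)=1,f(11)=1331 ⇒ 1332
q^12  k|12↦f(k): 12:1728 6:216 4:64 3:27 2:8 1:1  a_12=2044
q^13  k|13↦f(k): 13:2197 1:1  a_13=2198
q^14  k|14↦f(k): 14:2744 7:343 2:8 1:1  a_14=3096
q^15  k|15↦f(k): 1:1 3:27 5:125 15:3375  a_15=3528
[q^16] f(1)=1,f(2)=8,f(4)=64,f(8)=512,f(16)=4096 ⇒ 4681
q^17  k|17↦f(k): 17:4913 1:1  a_17=4914

1332, 2044, 2198, 3096, 3528, 4681, 4914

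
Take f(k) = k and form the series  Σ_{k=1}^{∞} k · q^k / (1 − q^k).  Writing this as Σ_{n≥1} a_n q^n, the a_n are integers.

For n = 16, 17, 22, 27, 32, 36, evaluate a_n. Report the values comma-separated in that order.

31, 18, 36, 40, 63, 91

d|16:{16,8,4,2,1}  Σf=16+8+4+2+1=31
n=17: 17·1 1·17  f→[17+1]=18
n=22: 1·22 2·11 11·2 22·1  f→[1+2+11+22]=36
q^27  k|27↦f(k): 27:27 9:9 3:3 1:1  a_27=40
d|32:{1,2,4,8,16,32}  Σf=1+2+4+8+16+32=63
d|36:{36,18,12,9,6,4,3,2,1}  Σf=36+18+12+9+6+4+3+2+1=91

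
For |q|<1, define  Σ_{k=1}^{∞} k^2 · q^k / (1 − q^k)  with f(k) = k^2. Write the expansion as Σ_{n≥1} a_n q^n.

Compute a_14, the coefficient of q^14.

a_14 = 250

[q^14] f(14)=196,f(7)=49,f(2)=4,f(1)=1 ⇒ 250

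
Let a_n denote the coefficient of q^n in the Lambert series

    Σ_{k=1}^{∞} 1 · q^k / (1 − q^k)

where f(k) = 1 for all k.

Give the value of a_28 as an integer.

n=28: 1·28 2·14 4·7 7·4 14·2 28·1  f→[1+1+1+1+1+1]=6

a_28 = 6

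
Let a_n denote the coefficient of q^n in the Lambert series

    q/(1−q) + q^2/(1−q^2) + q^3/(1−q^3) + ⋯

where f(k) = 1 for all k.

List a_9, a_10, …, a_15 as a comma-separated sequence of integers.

q^9  k|9↦f(k): 9:1 3:1 1:1  a_9=3
q^10  k|10↦f(k): 10:1 5:1 2:1 1:1  a_10=4
n=11: 1·11 11·1  f→[1+1]=2
[q^12] f(12)=1,f(6)=1,f(4)=1,f(3)=1,f(2)=1,f(1)=1 ⇒ 6
q^13  k|13↦f(k): 1:1 13:1  a_13=2
d|14:{14,7,2,1}  Σf=1+1+1+1=4
n=15: 1·15 3·5 5·3 15·1  f→[1+1+1+1]=4

3, 4, 2, 6, 2, 4, 4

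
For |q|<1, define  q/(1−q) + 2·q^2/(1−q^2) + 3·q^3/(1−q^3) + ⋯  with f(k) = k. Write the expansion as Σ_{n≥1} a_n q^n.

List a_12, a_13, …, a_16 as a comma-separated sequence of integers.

d|12:{1,2,3,4,6,12}  Σf=1+2+3+4+6+12=28
n=13: 13·1 1·13  f→[13+1]=14
[q^14] f(14)=14,f(7)=7,f(2)=2,f(1)=1 ⇒ 24
d|15:{1,3,5,15}  Σf=1+3+5+15=24
[q^16] f(16)=16,f(8)=8,f(4)=4,f(2)=2,f(1)=1 ⇒ 31

28, 14, 24, 24, 31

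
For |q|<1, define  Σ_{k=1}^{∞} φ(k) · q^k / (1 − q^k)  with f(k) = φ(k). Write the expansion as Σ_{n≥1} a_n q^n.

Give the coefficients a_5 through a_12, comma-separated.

[q^5] φ(5)=4,φ(1)=1 ⇒ 5
[q^6] φ(6)=2,φ(3)=2,φ(2)=1,φ(1)=1 ⇒ 6
d|7:{7,1}  Σφ=6+1=7
[q^8] φ(1)=1,φ(2)=1,φ(4)=2,φ(8)=4 ⇒ 8
q^9  k|9↦φ(k): 1:1 3:2 9:6  a_9=9
n=10: 10·1 5·2 2·5 1·10  φ→[4+4+1+1]=10
q^11  k|11↦φ(k): 11:10 1:1  a_11=11
d|12:{1,2,3,4,6,12}  Σφ=1+1+2+2+2+4=12

5, 6, 7, 8, 9, 10, 11, 12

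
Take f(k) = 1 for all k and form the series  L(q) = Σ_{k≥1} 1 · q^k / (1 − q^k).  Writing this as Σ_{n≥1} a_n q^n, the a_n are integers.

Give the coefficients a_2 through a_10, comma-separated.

[q^2] f(2)=1,f(1)=1 ⇒ 2
q^3  k|3↦f(k): 1:1 3:1  a_3=2
[q^4] f(1)=1,f(2)=1,f(4)=1 ⇒ 3
d|5:{1,5}  Σf=1+1=2
[q^6] f(6)=1,f(3)=1,f(2)=1,f(1)=1 ⇒ 4
[q^7] f(1)=1,f(7)=1 ⇒ 2
[q^8] f(8)=1,f(4)=1,f(2)=1,f(1)=1 ⇒ 4
d|9:{1,3,9}  Σf=1+1+1=3
n=10: 1·10 2·5 5·2 10·1  f→[1+1+1+1]=4

2, 2, 3, 2, 4, 2, 4, 3, 4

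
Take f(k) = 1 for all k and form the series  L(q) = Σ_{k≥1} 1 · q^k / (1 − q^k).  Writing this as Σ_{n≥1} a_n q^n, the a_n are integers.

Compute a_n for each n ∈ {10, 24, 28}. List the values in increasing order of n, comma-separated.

[q^10] f(1)=1,f(2)=1,f(5)=1,f(10)=1 ⇒ 4
d|24:{1,2,3,4,6,8,12,24}  Σf=1+1+1+1+1+1+1+1=8
d|28:{1,2,4,7,14,28}  Σf=1+1+1+1+1+1=6

4, 8, 6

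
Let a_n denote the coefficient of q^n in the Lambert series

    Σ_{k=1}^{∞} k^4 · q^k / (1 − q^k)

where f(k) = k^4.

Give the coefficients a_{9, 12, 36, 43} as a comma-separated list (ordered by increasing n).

6643, 22386, 1813539, 3418802

n=9: 1·9 3·3 9·1  f→[1+81+6561]=6643
q^12  k|12↦f(k): 1:1 2:16 3:81 4:256 6:1296 12:20736  a_12=22386
n=36: 36·1 18·2 12·3 9·4 6·6 4·9 3·12 2·18 1·36  f→[1679616+104976+20736+6561+1296+256+81+16+1]=1813539
[q^43] f(1)=1,f(43)=3418801 ⇒ 3418802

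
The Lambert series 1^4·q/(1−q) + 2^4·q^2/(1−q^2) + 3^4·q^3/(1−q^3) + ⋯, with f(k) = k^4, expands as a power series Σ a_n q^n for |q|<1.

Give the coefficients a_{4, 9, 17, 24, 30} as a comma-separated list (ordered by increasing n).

n=4: 4·1 2·2 1·4  f→[256+16+1]=273
n=9: 9·1 3·3 1·9  f→[6561+81+1]=6643
q^17  k|17↦f(k): 1:1 17:83521  a_17=83522
n=24: 1·24 2·12 3·8 4·6 6·4 8·3 12·2 24·1  f→[1+16+81+256+1296+4096+20736+331776]=358258
[q^30] f(1)=1,f(2)=16,f(3)=81,f(5)=625,f(6)=1296,f(10)=10000,f(15)=50625,f(30)=810000 ⇒ 872644

273, 6643, 83522, 358258, 872644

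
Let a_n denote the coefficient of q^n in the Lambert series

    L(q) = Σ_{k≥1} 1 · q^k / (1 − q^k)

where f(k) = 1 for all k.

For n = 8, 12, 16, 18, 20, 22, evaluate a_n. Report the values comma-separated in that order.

n=8: 1·8 2·4 4·2 8·1  f→[1+1+1+1]=4
n=12: 12·1 6·2 4·3 3·4 2·6 1·12  f→[1+1+1+1+1+1]=6
n=16: 16·1 8·2 4·4 2·8 1·16  f→[1+1+1+1+1]=5
q^18  k|18↦f(k): 1:1 2:1 3:1 6:1 9:1 18:1  a_18=6
q^20  k|20↦f(k): 1:1 2:1 4:1 5:1 10:1 20:1  a_20=6
[q^22] f(22)=1,f(11)=1,f(2)=1,f(1)=1 ⇒ 4

4, 6, 5, 6, 6, 4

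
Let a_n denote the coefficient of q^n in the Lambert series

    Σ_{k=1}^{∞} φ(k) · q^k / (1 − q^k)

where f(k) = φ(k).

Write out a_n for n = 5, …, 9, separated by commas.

d|5:{5,1}  Σφ=4+1=5
[q^6] φ(6)=2,φ(3)=2,φ(2)=1,φ(1)=1 ⇒ 6
q^7  k|7↦φ(k): 7:6 1:1  a_7=7
[q^8] φ(1)=1,φ(2)=1,φ(4)=2,φ(8)=4 ⇒ 8
[q^9] φ(1)=1,φ(3)=2,φ(9)=6 ⇒ 9

5, 6, 7, 8, 9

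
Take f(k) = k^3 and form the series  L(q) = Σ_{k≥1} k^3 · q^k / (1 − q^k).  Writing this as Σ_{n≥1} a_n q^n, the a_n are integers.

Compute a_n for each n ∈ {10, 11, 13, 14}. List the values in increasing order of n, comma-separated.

q^10  k|10↦f(k): 1:1 2:8 5:125 10:1000  a_10=1134
[q^11] f(11)=1331,f(1)=1 ⇒ 1332
d|13:{13,1}  Σf=2197+1=2198
n=14: 14·1 7·2 2·7 1·14  f→[2744+343+8+1]=3096

1134, 1332, 2198, 3096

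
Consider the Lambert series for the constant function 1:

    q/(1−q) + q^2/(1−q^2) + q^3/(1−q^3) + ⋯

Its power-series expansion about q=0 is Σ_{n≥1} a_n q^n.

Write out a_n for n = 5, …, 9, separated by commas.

2, 4, 2, 4, 3

d|5:{5,1}  Σf=1+1=2
n=6: 6·1 3·2 2·3 1·6  f→[1+1+1+1]=4
n=7: 1·7 7·1  f→[1+1]=2
[q^8] f(1)=1,f(2)=1,f(4)=1,f(8)=1 ⇒ 4
n=9: 1·9 3·3 9·1  f→[1+1+1]=3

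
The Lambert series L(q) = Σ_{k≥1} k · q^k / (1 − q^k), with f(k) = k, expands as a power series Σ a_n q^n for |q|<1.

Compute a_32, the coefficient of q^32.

a_32 = 63

d|32:{1,2,4,8,16,32}  Σf=1+2+4+8+16+32=63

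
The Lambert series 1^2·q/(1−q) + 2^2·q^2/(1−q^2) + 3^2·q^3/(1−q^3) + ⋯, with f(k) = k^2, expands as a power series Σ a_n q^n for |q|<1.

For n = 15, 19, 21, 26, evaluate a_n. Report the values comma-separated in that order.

260, 362, 500, 850

d|15:{15,5,3,1}  Σf=225+25+9+1=260
q^19  k|19↦f(k): 1:1 19:361  a_19=362
[q^21] f(1)=1,f(3)=9,f(7)=49,f(21)=441 ⇒ 500
[q^26] f(26)=676,f(13)=169,f(2)=4,f(1)=1 ⇒ 850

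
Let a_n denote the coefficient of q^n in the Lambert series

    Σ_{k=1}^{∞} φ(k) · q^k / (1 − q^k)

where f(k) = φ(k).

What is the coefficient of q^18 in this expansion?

q^18  k|18↦φ(k): 1:1 2:1 3:2 6:2 9:6 18:6  a_18=18

a_18 = 18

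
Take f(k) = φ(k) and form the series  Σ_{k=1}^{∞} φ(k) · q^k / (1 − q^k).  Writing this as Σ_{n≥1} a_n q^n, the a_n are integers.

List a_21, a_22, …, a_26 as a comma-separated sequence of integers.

n=21: 1·21 3·7 7·3 21·1  φ→[1+2+6+12]=21
q^22  k|22↦φ(k): 22:10 11:10 2:1 1:1  a_22=22
d|23:{1,23}  Σφ=1+22=23
d|24:{24,12,8,6,4,3,2,1}  Σφ=8+4+4+2+2+2+1+1=24
n=25: 25·1 5·5 1·25  φ→[20+4+1]=25
[q^26] φ(1)=1,φ(2)=1,φ(13)=12,φ(26)=12 ⇒ 26

21, 22, 23, 24, 25, 26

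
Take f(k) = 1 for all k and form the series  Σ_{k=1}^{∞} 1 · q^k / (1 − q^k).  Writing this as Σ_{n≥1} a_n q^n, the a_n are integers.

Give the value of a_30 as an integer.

a_30 = 8

n=30: 30·1 15·2 10·3 6·5 5·6 3·10 2·15 1·30  f→[1+1+1+1+1+1+1+1]=8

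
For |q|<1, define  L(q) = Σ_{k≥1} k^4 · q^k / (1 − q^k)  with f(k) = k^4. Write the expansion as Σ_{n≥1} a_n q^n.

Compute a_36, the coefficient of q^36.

a_36 = 1813539

n=36: 1·36 2·18 3·12 4·9 6·6 9·4 12·3 18·2 36·1  f→[1+16+81+256+1296+6561+20736+104976+1679616]=1813539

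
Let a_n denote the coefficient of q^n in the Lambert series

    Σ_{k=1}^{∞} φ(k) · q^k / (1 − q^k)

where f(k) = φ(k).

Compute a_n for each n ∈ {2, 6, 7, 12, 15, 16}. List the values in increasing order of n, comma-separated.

q^2  k|2↦φ(k): 2:1 1:1  a_2=2
d|6:{6,3,2,1}  Σφ=2+2+1+1=6
n=7: 7·1 1·7  φ→[6+1]=7
[q^12] φ(12)=4,φ(6)=2,φ(4)=2,φ(3)=2,φ(2)=1,φ(1)=1 ⇒ 12
n=15: 15·1 5·3 3·5 1·15  φ→[8+4+2+1]=15
d|16:{16,8,4,2,1}  Σφ=8+4+2+1+1=16

2, 6, 7, 12, 15, 16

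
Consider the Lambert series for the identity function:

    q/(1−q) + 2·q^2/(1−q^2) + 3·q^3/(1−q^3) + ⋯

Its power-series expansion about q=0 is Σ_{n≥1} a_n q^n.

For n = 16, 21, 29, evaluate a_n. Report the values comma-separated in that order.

31, 32, 30

n=16: 16·1 8·2 4·4 2·8 1·16  f→[16+8+4+2+1]=31
d|21:{1,3,7,21}  Σf=1+3+7+21=32
n=29: 1·29 29·1  f→[1+29]=30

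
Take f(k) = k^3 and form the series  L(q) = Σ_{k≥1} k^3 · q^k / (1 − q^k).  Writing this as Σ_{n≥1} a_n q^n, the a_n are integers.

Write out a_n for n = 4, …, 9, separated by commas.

73, 126, 252, 344, 585, 757

[q^4] f(4)=64,f(2)=8,f(1)=1 ⇒ 73
q^5  k|5↦f(k): 1:1 5:125  a_5=126
n=6: 6·1 3·2 2·3 1·6  f→[216+27+8+1]=252
n=7: 1·7 7·1  f→[1+343]=344
[q^8] f(1)=1,f(2)=8,f(4)=64,f(8)=512 ⇒ 585
[q^9] f(1)=1,f(3)=27,f(9)=729 ⇒ 757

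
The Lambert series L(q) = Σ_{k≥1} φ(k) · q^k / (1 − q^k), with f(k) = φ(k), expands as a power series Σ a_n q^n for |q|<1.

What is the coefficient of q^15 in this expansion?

[q^15] φ(15)=8,φ(5)=4,φ(3)=2,φ(1)=1 ⇒ 15

a_15 = 15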